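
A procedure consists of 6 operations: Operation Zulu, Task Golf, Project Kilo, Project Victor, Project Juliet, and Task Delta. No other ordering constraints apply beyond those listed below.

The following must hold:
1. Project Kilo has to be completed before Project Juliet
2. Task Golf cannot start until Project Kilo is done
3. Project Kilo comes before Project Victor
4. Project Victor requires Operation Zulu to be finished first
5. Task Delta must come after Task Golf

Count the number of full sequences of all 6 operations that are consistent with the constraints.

42

2 operations have no prerequisites (Operation Zulu, Project Kilo), so any of them could come first.
Systematically extending each partial ordering one operation at a time and counting, there are 42 complete orderings.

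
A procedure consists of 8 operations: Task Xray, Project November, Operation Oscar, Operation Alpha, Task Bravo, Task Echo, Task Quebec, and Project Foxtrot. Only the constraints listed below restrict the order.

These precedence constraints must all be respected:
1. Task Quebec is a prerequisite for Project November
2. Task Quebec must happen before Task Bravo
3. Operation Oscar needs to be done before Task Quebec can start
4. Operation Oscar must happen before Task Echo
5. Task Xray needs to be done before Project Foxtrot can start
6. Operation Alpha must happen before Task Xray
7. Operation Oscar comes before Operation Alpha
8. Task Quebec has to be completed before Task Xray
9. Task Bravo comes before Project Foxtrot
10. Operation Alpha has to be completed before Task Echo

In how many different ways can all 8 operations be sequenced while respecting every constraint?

Operation Oscar is the only operation with nothing required before it, so every ordering starts there.
Systematically extending each partial ordering one operation at a time and counting, there are 114 complete orderings.

114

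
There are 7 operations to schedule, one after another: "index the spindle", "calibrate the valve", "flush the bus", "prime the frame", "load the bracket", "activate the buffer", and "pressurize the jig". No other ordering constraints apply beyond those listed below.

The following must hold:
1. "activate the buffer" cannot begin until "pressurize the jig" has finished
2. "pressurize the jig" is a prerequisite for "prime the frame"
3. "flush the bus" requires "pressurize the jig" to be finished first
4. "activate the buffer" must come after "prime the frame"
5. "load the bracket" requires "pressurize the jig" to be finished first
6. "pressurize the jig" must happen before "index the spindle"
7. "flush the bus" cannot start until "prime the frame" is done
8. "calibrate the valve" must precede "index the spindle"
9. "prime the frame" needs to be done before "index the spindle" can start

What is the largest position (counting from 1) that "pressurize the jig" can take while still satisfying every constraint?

2

Every operation that must follow "pressurize the jig" has to come after it. Tracing all chains starting from "pressurize the jig", those operations are: "index the spindle", "flush the bus", "prime the frame", "load the bracket", "activate the buffer" — 5 in total.
So at least 5 operations follow "pressurize the jig", putting "pressurize the jig" no later than position 2. That position is achievable by scheduling everything else first.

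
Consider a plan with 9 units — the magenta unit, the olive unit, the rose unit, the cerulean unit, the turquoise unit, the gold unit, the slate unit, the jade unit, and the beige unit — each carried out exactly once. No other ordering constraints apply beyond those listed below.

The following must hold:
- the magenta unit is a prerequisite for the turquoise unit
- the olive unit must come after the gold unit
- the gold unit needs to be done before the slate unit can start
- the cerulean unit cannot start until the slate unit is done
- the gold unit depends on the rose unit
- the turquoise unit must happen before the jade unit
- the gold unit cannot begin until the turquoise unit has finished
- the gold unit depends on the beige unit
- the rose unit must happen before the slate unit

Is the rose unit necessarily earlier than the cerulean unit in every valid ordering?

Tracing the constraints gives a chain: the rose unit → the slate unit → the cerulean unit.
That forces the rose unit before the cerulean unit in every valid schedule.

Yes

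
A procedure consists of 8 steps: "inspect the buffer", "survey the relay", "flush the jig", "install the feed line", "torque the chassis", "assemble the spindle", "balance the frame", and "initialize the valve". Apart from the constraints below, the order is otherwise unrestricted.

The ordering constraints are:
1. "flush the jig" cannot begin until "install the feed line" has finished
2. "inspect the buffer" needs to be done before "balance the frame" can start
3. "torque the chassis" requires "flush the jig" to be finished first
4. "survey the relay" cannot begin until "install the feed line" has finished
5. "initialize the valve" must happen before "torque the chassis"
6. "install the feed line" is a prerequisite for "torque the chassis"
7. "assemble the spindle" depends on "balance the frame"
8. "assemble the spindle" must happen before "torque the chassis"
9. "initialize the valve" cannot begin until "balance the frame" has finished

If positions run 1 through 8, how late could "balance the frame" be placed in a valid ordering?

Every step that must follow "balance the frame" has to come after it. Tracing all chains starting from "balance the frame", those steps are: "torque the chassis", "assemble the spindle", "initialize the valve" — 3 in total.
So at least 3 steps follow "balance the frame", putting "balance the frame" no later than position 5. That position is achievable by scheduling everything else first.

5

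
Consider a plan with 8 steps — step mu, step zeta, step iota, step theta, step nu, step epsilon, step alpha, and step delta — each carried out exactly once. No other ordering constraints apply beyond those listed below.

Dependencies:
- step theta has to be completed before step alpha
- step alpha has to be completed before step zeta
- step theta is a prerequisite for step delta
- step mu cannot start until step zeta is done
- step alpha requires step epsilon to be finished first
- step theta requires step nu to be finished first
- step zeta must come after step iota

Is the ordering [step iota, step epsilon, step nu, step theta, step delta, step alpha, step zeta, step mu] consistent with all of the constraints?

Going through the constraints one by one, each required predecessor appears earlier in the sequence than its dependent — e.g. step iota (position 1) is before step zeta (position 7), as required.

Yes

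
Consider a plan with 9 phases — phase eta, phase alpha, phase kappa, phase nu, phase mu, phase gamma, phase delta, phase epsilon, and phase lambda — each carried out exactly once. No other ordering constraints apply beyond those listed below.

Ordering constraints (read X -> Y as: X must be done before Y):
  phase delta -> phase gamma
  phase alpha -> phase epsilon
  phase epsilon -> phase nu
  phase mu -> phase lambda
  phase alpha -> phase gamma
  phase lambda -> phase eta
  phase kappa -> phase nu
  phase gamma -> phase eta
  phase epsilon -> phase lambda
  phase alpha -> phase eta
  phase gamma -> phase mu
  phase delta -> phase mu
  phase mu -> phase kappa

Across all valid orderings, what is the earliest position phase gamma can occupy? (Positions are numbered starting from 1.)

The phases that are forced before phase gamma, directly or transitively, are phase alpha, phase delta. That's 2 phases.
So at minimum 2 phases come before phase gamma, putting phase gamma no earlier than position 3. That position is achievable by scheduling exactly those predecessors first.

3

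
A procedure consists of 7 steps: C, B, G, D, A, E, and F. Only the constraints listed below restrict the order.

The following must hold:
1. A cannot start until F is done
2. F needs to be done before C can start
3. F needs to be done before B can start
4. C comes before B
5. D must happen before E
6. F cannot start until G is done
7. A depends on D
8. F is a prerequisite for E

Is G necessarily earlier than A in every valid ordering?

Chaining the stated constraints: G → F → A.
Hence G necessarily comes before A.

Yes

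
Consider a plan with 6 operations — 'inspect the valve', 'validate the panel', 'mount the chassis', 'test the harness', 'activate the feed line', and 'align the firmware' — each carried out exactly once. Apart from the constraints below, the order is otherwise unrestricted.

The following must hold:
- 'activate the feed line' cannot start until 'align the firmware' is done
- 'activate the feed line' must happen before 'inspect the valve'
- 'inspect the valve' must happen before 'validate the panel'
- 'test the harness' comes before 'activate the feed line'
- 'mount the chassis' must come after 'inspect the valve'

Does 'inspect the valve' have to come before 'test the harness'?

No

The constraints actually force 'test the harness' before 'inspect the valve' (via 'test the harness' → 'activate the feed line' → 'inspect the valve'), not the other way around.
So 'inspect the valve' never precedes 'test the harness'.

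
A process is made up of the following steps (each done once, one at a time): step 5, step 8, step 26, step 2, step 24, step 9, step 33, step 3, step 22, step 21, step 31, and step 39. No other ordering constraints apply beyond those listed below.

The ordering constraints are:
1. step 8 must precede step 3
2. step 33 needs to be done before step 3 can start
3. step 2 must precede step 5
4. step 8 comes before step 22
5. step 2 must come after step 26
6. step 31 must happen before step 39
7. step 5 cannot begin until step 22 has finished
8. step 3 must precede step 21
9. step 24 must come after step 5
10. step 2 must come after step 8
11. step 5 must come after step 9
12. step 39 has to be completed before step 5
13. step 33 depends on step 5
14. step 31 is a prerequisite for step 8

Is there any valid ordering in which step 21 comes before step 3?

No

There is a dependency chain step 3 → step 21, so step 21 always comes after step 3.
Hence step 21 can never be scheduled before step 3.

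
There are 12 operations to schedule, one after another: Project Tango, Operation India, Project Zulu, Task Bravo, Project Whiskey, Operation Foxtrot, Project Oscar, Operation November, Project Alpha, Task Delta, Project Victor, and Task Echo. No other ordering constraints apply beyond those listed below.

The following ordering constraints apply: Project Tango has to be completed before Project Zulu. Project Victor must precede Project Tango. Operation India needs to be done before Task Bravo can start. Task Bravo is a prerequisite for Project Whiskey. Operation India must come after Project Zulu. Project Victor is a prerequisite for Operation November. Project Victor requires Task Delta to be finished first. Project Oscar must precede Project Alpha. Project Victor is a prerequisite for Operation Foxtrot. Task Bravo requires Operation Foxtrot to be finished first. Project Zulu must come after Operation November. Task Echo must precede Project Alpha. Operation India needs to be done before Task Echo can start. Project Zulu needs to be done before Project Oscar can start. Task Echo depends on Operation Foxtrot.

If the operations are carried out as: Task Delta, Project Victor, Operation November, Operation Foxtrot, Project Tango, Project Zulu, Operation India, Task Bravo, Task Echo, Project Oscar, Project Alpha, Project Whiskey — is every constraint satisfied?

Yes

Checking each listed constraint against this order: for instance, Operation Foxtrot is in position 4 and Task Echo in position 9, so that constraint holds — and the remaining constraints check out the same way.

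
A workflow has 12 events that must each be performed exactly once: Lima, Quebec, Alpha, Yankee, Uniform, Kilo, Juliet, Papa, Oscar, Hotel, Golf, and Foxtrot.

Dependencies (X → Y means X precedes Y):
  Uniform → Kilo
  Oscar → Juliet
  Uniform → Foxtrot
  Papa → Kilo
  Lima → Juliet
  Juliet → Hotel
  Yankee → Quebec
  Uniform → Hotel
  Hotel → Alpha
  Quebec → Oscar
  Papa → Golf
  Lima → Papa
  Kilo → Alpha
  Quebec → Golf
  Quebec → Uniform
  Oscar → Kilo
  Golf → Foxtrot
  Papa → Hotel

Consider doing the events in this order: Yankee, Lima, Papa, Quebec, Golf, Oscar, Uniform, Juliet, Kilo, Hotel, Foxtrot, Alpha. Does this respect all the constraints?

Going through the constraints one by one, each required predecessor appears earlier in the sequence than its dependent — e.g. Papa (position 3) is before Hotel (position 10), as required.

Yes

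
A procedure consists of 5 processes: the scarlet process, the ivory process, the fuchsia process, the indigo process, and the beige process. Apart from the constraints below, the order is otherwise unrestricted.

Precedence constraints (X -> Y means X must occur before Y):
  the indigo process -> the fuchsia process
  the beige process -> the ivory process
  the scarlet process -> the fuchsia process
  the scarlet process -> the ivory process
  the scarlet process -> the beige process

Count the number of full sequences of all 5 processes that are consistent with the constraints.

The processes with no prerequisites are the scarlet process, the indigo process; any of them can be placed first.
Counting all ways to extend the partial order to a total order gives 9.

9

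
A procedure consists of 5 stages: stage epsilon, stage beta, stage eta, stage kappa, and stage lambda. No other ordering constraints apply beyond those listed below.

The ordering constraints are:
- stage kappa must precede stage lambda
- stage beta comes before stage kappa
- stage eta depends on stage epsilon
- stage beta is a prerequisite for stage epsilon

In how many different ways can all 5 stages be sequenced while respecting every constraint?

Stage beta is the only stage with nothing required before it, so every ordering starts there.
Systematically extending each partial ordering one stage at a time and counting, there are 6 complete orderings.

6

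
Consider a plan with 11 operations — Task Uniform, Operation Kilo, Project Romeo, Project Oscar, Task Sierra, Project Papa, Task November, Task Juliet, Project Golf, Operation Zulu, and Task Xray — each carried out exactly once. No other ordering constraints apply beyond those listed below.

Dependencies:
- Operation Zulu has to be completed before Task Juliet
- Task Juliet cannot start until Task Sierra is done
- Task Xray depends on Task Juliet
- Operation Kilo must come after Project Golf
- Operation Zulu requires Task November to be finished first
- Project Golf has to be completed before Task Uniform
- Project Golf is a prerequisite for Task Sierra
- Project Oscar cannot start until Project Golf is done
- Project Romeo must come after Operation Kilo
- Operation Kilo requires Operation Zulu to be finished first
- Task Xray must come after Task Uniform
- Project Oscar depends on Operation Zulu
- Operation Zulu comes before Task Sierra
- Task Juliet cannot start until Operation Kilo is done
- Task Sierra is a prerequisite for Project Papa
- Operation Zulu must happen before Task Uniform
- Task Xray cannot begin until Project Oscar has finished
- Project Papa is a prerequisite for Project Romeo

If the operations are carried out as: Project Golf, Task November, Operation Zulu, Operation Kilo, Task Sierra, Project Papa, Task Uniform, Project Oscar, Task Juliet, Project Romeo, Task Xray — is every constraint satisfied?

Yes

Every stated constraint is respected: Project Golf sits at position 1, ahead of Project Oscar at position 8, and each of the other listed pairs likewise has the predecessor earlier in the sequence.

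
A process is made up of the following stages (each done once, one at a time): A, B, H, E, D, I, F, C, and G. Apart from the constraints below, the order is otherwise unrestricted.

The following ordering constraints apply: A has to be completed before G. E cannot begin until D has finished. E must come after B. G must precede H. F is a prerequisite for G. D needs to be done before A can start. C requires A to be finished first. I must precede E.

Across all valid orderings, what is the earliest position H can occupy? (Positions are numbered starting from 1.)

5

Working backwards through the constraints from H, its full set of required predecessors is A, D, F, G — 4 of them.
With 4 mandatory predecessors, the earliest H can sit is position 4+1 = 5, and placing just those 4 first achieves it.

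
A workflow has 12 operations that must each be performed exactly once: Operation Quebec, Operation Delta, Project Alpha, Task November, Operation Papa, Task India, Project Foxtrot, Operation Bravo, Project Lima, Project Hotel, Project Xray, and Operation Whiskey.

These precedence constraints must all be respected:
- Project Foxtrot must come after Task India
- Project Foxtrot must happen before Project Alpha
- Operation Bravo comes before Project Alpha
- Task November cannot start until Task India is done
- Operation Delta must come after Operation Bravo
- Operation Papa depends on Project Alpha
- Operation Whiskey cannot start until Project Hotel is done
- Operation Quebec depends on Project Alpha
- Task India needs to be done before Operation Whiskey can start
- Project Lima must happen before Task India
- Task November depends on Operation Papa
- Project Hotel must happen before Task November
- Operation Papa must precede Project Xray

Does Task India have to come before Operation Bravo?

No

Nothing in the constraints links Task India and Operation Bravo; they are unordered relative to each other.
A valid ordering placing Operation Bravo before Task India exists, so the answer is no.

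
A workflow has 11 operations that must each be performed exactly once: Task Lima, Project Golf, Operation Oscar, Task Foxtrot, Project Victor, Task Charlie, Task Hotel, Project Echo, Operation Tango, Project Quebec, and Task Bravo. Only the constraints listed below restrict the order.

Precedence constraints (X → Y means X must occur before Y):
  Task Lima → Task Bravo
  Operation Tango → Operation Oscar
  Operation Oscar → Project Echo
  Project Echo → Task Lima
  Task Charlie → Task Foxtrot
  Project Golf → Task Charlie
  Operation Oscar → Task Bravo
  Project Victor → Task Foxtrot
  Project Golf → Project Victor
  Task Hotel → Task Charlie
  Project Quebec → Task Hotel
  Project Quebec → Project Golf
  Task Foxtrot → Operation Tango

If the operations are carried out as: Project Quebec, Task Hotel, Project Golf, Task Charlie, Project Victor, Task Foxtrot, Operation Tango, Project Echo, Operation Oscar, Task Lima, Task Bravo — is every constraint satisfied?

Here Operation Oscar comes after Project Echo.
That contradicts the constraint that Operation Oscar must precede Project Echo.

No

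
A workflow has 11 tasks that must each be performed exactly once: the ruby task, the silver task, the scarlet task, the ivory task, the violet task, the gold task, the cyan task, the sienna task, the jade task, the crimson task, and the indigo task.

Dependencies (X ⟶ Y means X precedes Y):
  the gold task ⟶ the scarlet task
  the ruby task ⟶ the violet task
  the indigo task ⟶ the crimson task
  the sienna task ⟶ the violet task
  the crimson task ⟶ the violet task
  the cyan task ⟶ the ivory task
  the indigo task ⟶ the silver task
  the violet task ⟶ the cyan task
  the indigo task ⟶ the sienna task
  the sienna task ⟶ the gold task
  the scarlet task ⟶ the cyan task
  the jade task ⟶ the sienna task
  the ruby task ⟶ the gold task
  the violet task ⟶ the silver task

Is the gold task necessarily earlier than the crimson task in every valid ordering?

Nothing in the constraints links the gold task and the crimson task; they are unordered relative to each other.
So the gold task can come before the crimson task or after — it is not forced.

No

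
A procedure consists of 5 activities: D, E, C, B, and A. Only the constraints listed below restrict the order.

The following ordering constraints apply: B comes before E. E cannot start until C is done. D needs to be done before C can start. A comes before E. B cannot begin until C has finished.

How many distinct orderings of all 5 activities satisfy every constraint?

The activities with no prerequisites are D, A; any of them can be placed first.
Enumerating by repeatedly choosing an available activity (one whose prerequisites are all placed) gives 4 distinct complete orderings.

4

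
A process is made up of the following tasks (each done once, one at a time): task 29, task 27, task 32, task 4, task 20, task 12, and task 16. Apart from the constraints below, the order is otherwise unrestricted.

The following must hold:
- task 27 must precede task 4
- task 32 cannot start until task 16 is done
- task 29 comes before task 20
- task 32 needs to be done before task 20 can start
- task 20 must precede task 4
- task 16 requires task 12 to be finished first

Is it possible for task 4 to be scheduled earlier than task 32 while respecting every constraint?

No

The constraints give a chain task 32 → task 20 → task 4, which forces task 32 before task 4.
So no valid ordering can have task 4 before task 32.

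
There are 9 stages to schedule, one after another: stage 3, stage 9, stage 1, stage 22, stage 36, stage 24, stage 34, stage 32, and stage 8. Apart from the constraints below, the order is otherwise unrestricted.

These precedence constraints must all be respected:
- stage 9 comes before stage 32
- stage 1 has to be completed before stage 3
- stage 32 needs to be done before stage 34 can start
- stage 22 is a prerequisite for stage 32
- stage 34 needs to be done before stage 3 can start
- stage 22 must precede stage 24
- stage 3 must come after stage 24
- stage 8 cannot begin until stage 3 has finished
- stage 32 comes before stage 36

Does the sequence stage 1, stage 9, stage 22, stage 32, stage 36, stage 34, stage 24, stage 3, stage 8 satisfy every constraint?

Checking each listed constraint against this order: for instance, stage 1 is in position 1 and stage 3 in position 8, so that constraint holds — and the remaining constraints check out the same way.

Yes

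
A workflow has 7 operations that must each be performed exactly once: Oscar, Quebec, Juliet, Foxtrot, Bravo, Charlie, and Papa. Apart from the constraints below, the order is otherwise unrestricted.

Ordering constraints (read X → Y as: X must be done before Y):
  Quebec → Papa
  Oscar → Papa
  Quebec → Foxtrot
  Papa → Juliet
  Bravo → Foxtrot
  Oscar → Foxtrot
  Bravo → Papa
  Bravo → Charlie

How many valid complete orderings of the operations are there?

90

The operations with no prerequisites are Oscar, Quebec, Bravo; any of them can be placed first.
Enumerating by repeatedly choosing an available operation (one whose prerequisites are all placed) gives 90 distinct complete orderings.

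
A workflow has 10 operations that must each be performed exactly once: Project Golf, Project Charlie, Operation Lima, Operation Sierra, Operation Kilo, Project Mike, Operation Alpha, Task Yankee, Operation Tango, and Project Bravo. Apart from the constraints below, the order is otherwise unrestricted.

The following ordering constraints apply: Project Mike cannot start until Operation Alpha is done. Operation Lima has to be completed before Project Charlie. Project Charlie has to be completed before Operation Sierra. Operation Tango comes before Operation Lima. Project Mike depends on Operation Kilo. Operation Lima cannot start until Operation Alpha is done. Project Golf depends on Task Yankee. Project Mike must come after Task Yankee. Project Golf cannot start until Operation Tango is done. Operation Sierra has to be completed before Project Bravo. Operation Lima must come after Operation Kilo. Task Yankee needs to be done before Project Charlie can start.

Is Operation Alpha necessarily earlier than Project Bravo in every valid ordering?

There is a constraint chain Operation Alpha → Operation Lima → Project Charlie → Operation Sierra → Project Bravo.
That forces Operation Alpha before Project Bravo in every valid schedule.

Yes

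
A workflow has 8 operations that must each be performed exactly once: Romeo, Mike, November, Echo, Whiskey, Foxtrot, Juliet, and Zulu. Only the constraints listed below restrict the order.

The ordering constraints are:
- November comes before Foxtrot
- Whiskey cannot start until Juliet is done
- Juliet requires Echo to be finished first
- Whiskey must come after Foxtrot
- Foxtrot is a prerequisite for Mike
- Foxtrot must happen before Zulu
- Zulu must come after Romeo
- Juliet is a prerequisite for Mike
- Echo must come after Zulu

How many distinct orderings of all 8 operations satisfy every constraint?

6

2 operations have no prerequisites (Romeo, November), so any of them could come first.
Systematically extending each partial ordering one operation at a time and counting, there are 6 complete orderings.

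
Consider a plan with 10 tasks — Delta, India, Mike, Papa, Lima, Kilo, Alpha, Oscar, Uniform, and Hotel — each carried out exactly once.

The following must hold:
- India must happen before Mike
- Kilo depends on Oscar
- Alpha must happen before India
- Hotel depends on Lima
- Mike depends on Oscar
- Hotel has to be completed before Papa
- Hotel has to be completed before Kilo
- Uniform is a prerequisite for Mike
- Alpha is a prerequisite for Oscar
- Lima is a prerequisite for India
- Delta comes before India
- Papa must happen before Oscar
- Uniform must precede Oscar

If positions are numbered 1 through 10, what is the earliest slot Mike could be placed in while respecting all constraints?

Every task that must precede Mike has to come before it. Tracing all chains that end at Mike, those tasks are: Delta, India, Papa, Lima, Alpha, Oscar, Uniform, Hotel — 8 in total.
With 8 mandatory predecessors, the earliest Mike can sit is position 8+1 = 9, and placing just those 8 first achieves it.

9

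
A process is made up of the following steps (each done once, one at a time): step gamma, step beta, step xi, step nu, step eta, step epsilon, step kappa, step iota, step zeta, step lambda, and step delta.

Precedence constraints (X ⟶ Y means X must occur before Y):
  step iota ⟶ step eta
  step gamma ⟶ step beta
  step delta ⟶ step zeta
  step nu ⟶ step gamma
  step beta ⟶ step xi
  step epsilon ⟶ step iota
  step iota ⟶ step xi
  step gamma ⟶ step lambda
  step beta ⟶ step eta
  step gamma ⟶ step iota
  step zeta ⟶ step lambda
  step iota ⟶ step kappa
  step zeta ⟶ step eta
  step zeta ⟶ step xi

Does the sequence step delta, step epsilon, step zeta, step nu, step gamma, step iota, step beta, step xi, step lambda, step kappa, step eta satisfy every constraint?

Going through the constraints one by one, each required predecessor appears earlier in the sequence than its dependent — e.g. step zeta (position 3) is before step eta (position 11), as required.

Yes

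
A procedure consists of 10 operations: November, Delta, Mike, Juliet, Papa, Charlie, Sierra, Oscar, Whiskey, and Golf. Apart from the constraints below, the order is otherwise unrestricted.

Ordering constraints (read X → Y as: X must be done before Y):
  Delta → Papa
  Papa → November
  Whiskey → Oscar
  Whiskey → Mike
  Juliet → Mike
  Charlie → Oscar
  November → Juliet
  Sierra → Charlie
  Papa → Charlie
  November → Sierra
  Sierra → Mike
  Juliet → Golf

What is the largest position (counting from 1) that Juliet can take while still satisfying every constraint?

8

Every operation that must follow Juliet has to come after it. Tracing all chains starting from Juliet, those operations are: Mike, Golf — 2 in total.
So at least 2 operations follow Juliet, putting Juliet no later than position 8. That position is achievable by scheduling everything else first.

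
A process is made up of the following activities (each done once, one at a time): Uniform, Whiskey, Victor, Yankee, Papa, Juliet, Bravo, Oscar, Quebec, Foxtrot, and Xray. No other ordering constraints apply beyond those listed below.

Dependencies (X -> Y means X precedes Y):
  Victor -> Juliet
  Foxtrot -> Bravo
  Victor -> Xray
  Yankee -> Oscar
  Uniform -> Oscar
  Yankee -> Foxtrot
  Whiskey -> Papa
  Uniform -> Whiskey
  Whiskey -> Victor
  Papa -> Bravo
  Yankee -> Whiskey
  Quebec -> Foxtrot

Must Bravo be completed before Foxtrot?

No

The constraints actually force Foxtrot before Bravo (via Foxtrot → Bravo), not the other way around.
So Bravo never precedes Foxtrot.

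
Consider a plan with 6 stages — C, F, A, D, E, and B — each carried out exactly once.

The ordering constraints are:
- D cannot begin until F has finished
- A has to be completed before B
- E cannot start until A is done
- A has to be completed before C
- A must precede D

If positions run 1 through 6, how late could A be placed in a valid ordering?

The stages that are forced after A, directly or by a chain of constraints, are C, D, E, B. That's 4 stages.
So at least 4 stages follow A, putting A no later than position 2. That position is achievable by scheduling everything else first.

2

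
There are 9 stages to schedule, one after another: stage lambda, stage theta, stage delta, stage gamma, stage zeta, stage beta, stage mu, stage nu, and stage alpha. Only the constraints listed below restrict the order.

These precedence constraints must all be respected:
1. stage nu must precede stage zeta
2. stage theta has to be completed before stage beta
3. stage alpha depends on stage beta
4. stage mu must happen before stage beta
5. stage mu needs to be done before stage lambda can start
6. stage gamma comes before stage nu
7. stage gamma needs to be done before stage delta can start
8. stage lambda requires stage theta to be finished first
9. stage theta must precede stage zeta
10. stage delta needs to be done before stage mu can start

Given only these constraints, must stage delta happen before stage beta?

Yes

There is a constraint chain stage delta → stage mu → stage beta.
So stage delta must precede stage beta in any valid ordering.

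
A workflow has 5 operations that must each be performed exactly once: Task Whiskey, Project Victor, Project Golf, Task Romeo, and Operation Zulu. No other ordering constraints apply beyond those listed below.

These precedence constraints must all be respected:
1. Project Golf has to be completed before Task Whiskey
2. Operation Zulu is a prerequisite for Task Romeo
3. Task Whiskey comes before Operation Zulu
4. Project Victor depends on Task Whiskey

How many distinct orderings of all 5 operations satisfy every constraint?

3

Project Golf is the only operation with nothing required before it, so every ordering starts there.
Systematically extending each partial ordering one operation at a time and counting, there are 3 complete orderings.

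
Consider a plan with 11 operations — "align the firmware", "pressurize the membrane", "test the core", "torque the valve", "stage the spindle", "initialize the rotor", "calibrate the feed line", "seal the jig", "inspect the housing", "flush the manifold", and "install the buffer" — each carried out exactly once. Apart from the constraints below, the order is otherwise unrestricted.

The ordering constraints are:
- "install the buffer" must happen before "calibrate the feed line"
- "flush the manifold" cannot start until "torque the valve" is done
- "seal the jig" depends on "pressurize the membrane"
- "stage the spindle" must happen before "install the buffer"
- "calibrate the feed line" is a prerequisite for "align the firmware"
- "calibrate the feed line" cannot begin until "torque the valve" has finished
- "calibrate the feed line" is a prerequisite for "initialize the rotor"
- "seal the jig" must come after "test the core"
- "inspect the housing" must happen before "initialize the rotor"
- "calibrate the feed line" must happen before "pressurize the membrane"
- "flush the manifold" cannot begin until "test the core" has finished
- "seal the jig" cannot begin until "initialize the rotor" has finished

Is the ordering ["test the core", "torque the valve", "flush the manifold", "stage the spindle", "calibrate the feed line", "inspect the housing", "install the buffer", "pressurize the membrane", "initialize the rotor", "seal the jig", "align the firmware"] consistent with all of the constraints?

In the proposed order, "calibrate the feed line" appears before "install the buffer".
Since "install the buffer" is required before "calibrate the feed line", the ordering is invalid.

No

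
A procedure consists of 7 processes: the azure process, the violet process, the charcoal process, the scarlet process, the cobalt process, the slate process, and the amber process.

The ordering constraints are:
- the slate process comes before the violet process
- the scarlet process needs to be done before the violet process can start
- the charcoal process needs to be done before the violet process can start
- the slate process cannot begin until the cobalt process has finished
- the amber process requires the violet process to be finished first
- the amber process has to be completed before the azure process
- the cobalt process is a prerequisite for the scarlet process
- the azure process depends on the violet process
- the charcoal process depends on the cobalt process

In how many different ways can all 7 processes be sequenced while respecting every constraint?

The cobalt process is the only process with nothing required before it, so every ordering starts there.
Systematically extending each partial ordering one process at a time and counting, there are 6 complete orderings.

6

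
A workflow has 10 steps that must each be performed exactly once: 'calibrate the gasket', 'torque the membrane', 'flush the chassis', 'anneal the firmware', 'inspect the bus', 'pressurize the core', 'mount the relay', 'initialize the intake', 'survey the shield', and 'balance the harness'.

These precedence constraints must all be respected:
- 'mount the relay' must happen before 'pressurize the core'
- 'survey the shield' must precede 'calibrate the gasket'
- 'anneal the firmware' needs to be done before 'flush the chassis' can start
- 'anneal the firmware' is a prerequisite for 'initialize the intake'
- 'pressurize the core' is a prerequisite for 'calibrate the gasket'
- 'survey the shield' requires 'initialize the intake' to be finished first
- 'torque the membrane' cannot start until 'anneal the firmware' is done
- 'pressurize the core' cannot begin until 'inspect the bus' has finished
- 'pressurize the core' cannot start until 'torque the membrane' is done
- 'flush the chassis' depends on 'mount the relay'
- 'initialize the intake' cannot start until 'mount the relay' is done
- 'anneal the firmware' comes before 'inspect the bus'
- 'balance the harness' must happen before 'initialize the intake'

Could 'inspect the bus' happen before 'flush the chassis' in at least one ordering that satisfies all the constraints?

Yes

The constraints leave 'inspect the bus' and 'flush the chassis' unordered relative to each other; nothing requires 'flush the chassis' earlier.
So a valid ordering placing 'inspect the bus' earlier than 'flush the chassis' exists.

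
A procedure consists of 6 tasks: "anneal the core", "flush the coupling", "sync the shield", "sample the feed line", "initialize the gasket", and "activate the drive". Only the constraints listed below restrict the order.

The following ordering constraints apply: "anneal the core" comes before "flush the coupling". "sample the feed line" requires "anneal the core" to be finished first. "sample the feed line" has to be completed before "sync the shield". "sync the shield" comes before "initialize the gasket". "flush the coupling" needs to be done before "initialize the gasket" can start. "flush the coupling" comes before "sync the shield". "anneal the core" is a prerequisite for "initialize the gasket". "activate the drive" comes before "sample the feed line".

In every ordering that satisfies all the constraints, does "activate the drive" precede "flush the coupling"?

"activate the drive" and "flush the coupling" are not related by any chain of constraints.
A valid ordering placing "flush the coupling" before "activate the drive" exists, so the answer is no.

No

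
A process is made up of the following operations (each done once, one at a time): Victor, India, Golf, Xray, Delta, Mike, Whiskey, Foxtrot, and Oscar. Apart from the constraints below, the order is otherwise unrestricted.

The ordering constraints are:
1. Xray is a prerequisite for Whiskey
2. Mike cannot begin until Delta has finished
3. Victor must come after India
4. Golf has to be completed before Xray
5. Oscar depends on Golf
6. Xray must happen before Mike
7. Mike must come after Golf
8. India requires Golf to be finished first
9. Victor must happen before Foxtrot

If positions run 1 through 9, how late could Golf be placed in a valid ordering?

The operations that are forced after Golf, directly or by a chain of constraints, are Victor, India, Xray, Mike, Whiskey, Foxtrot, Oscar. That's 7 operations.
With 7 mandatory successors out of 9 operations total, the latest slot for Golf is 9−7 = 2, and it's reachable by doing all non-successors before Golf.

2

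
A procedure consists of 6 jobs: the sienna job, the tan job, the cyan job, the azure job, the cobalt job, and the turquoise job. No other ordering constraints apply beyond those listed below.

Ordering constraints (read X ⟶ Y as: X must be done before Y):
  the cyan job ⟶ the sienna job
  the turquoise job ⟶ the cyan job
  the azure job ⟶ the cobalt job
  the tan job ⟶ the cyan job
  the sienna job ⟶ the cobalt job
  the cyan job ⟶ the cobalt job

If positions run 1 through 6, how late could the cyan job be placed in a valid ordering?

The jobs that are forced after the cyan job, directly or by a chain of constraints, are the sienna job, the cobalt job. That's 2 jobs.
With 2 mandatory successors out of 6 jobs total, the latest slot for the cyan job is 6−2 = 4, and it's reachable by doing all non-successors before the cyan job.

4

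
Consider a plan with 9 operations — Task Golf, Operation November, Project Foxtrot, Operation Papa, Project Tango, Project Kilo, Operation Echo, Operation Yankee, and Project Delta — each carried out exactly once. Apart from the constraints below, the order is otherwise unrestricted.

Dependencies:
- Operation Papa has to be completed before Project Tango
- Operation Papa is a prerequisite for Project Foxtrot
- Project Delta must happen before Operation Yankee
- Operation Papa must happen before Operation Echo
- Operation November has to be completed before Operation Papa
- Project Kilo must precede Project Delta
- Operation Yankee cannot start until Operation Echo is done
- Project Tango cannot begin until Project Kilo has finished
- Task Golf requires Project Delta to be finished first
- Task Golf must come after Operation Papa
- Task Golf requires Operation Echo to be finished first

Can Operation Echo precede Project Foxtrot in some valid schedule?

The constraints leave Operation Echo and Project Foxtrot unordered relative to each other; nothing requires Project Foxtrot earlier.
So a valid ordering placing Operation Echo earlier than Project Foxtrot exists.

Yes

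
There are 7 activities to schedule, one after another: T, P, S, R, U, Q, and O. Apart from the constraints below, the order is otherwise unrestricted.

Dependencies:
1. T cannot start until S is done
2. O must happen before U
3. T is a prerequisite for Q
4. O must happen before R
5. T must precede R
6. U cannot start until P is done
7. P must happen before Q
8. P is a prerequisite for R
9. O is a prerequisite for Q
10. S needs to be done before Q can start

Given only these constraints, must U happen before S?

No

No chain of constraints connects U to S in either direction.
So U can come before S or after — it is not forced.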